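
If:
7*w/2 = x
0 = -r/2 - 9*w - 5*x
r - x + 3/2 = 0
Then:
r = -159/113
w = 3/113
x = 21/226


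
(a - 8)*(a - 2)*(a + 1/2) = a^3 - 19*a^2/2 + 11*a + 8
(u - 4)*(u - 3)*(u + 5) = u^3 - 2*u^2 - 23*u + 60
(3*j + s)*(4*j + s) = 12*j^2 + 7*j*s + s^2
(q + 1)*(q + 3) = q^2 + 4*q + 3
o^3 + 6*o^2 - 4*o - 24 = (o - 2)*(o + 2)*(o + 6)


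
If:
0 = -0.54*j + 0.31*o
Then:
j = 0.574074074074074*o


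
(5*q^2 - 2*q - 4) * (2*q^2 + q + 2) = 10*q^4 + q^3 - 8*q - 8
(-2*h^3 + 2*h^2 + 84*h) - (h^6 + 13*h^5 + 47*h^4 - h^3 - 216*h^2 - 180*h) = -h^6 - 13*h^5 - 47*h^4 - h^3 + 218*h^2 + 264*h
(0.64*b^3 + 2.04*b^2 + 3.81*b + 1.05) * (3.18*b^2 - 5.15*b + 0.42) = 2.0352*b^5 + 3.1912*b^4 + 1.8786*b^3 - 15.4257*b^2 - 3.8073*b + 0.441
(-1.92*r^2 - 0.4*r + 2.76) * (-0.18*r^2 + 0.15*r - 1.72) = 0.3456*r^4 - 0.216*r^3 + 2.7456*r^2 + 1.102*r - 4.7472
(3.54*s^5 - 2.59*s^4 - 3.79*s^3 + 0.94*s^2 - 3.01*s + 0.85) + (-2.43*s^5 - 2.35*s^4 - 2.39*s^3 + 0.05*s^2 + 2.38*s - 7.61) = 1.11*s^5 - 4.94*s^4 - 6.18*s^3 + 0.99*s^2 - 0.63*s - 6.76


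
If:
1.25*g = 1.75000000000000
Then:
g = 1.40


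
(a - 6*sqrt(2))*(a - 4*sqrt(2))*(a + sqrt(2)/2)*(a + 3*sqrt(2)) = a^4 - 13*sqrt(2)*a^3/2 - 19*a^2 + 138*sqrt(2)*a + 144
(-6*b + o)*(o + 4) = -6*b*o - 24*b + o^2 + 4*o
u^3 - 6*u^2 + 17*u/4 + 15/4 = (u - 5)*(u - 3/2)*(u + 1/2)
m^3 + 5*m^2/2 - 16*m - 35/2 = (m - 7/2)*(m + 1)*(m + 5)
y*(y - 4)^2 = y^3 - 8*y^2 + 16*y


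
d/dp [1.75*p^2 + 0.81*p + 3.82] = 3.5*p + 0.81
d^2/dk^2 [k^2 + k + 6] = 2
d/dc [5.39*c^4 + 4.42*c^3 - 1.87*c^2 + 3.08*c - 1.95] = 21.56*c^3 + 13.26*c^2 - 3.74*c + 3.08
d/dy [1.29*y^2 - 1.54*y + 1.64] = 2.58*y - 1.54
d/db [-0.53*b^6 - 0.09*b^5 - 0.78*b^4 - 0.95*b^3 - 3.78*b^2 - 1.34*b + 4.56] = -3.18*b^5 - 0.45*b^4 - 3.12*b^3 - 2.85*b^2 - 7.56*b - 1.34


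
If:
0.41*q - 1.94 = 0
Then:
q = 4.73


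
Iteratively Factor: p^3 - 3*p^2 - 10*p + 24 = (p - 2)*(p^2 - p - 12) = (p - 2)*(p + 3)*(p - 4)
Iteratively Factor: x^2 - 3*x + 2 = (x - 2)*(x - 1)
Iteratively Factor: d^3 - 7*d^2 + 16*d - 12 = (d - 2)*(d^2 - 5*d + 6) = (d - 3)*(d - 2)*(d - 2)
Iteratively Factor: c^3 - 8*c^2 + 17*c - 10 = (c - 2)*(c^2 - 6*c + 5) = (c - 5)*(c - 2)*(c - 1)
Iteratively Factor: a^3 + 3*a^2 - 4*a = (a - 1)*(a^2 + 4*a) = a*(a - 1)*(a + 4)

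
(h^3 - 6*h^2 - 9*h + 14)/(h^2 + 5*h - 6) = (h^2 - 5*h - 14)/(h + 6)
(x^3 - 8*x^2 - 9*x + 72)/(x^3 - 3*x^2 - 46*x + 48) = (x^2 - 9)/(x^2 + 5*x - 6)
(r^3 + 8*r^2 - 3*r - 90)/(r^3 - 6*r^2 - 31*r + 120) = (r + 6)/(r - 8)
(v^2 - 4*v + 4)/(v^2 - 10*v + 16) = (v - 2)/(v - 8)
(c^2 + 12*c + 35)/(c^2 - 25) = (c + 7)/(c - 5)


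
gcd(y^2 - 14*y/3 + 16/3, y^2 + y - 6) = y - 2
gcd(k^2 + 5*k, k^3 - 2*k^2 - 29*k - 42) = 1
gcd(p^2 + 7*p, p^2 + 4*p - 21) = p + 7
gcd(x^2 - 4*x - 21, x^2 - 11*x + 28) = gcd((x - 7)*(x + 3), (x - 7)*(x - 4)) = x - 7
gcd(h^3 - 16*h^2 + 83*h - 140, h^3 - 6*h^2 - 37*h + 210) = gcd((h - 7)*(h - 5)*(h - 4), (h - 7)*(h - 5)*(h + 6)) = h^2 - 12*h + 35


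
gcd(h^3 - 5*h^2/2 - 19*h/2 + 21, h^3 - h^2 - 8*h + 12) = h^2 + h - 6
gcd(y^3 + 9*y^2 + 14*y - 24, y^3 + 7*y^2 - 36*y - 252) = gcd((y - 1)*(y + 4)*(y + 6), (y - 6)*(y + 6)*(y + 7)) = y + 6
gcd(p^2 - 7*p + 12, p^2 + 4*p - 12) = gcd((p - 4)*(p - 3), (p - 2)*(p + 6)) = 1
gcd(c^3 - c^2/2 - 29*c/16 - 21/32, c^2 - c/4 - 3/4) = c + 3/4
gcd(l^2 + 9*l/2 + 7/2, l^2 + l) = l + 1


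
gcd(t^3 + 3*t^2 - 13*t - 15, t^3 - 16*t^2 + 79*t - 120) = t - 3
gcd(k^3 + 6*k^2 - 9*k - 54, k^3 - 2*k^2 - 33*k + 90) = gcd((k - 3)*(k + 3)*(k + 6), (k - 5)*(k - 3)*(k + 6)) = k^2 + 3*k - 18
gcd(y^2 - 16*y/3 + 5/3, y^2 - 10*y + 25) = y - 5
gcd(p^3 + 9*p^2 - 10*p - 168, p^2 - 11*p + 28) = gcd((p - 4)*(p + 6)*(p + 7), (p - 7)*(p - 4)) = p - 4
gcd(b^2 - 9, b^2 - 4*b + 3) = b - 3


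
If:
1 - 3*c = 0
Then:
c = 1/3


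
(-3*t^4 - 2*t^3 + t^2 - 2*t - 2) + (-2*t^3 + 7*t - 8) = -3*t^4 - 4*t^3 + t^2 + 5*t - 10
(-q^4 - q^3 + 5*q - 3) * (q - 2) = -q^5 + q^4 + 2*q^3 + 5*q^2 - 13*q + 6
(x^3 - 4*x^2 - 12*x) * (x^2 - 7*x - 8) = x^5 - 11*x^4 + 8*x^3 + 116*x^2 + 96*x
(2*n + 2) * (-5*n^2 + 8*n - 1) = -10*n^3 + 6*n^2 + 14*n - 2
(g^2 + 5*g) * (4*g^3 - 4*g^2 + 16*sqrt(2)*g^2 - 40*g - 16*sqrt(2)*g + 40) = 4*g^5 + 16*g^4 + 16*sqrt(2)*g^4 - 60*g^3 + 64*sqrt(2)*g^3 - 160*g^2 - 80*sqrt(2)*g^2 + 200*g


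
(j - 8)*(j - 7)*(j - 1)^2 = j^4 - 17*j^3 + 87*j^2 - 127*j + 56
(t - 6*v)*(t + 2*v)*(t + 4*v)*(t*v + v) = t^4*v + t^3*v - 28*t^2*v^3 - 48*t*v^4 - 28*t*v^3 - 48*v^4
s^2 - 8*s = s*(s - 8)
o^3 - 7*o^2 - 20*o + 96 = (o - 8)*(o - 3)*(o + 4)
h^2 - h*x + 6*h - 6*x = (h + 6)*(h - x)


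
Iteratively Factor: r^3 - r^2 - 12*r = (r + 3)*(r^2 - 4*r) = (r - 4)*(r + 3)*(r)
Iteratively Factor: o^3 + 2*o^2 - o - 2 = (o + 1)*(o^2 + o - 2) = (o - 1)*(o + 1)*(o + 2)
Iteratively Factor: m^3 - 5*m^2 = (m)*(m^2 - 5*m) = m^2*(m - 5)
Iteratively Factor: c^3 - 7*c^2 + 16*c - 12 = (c - 3)*(c^2 - 4*c + 4) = (c - 3)*(c - 2)*(c - 2)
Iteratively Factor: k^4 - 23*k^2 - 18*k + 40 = (k - 1)*(k^3 + k^2 - 22*k - 40) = (k - 5)*(k - 1)*(k^2 + 6*k + 8) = (k - 5)*(k - 1)*(k + 2)*(k + 4)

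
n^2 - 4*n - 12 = (n - 6)*(n + 2)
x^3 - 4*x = x*(x - 2)*(x + 2)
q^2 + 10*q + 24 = (q + 4)*(q + 6)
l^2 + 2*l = l*(l + 2)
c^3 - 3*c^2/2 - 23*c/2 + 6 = (c - 4)*(c - 1/2)*(c + 3)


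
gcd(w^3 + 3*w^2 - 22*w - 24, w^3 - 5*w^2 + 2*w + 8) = w^2 - 3*w - 4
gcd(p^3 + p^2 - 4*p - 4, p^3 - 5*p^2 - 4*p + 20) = p^2 - 4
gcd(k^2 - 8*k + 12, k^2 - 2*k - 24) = k - 6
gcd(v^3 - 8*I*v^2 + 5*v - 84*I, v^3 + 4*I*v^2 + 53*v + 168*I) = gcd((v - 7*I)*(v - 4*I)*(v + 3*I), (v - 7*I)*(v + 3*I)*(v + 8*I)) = v^2 - 4*I*v + 21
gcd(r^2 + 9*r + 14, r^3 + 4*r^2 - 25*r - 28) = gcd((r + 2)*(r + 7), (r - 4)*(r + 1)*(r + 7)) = r + 7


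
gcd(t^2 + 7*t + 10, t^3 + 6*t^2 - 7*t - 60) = t + 5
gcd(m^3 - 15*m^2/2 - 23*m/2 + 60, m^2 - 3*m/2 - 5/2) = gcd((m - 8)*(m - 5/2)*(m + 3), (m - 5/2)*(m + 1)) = m - 5/2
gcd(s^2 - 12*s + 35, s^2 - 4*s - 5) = s - 5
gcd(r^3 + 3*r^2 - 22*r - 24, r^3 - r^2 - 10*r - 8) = r^2 - 3*r - 4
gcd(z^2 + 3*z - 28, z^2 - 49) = z + 7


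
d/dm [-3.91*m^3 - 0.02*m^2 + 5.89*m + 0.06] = -11.73*m^2 - 0.04*m + 5.89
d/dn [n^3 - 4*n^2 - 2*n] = 3*n^2 - 8*n - 2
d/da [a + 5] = 1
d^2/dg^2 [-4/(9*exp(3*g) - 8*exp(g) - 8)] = 4*(2*(27*exp(2*g) - 8)^2*exp(g) + (81*exp(2*g) - 8)*(-9*exp(3*g) + 8*exp(g) + 8))*exp(g)/(-9*exp(3*g) + 8*exp(g) + 8)^3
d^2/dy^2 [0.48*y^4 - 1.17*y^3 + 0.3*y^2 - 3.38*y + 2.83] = 5.76*y^2 - 7.02*y + 0.6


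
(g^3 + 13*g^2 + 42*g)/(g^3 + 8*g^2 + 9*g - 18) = g*(g + 7)/(g^2 + 2*g - 3)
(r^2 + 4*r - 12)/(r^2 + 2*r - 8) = (r + 6)/(r + 4)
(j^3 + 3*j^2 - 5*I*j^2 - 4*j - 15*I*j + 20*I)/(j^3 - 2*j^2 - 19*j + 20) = (j - 5*I)/(j - 5)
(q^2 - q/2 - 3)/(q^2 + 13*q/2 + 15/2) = (q - 2)/(q + 5)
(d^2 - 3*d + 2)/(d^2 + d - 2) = (d - 2)/(d + 2)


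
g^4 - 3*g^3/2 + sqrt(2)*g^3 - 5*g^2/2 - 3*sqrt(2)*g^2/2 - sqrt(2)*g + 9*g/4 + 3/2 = (g - 2)*(g + 1/2)*(g - sqrt(2)/2)*(g + 3*sqrt(2)/2)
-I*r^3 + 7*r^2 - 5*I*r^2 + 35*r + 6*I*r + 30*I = (r + 5)*(r + 6*I)*(-I*r + 1)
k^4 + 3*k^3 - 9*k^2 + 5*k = k*(k - 1)^2*(k + 5)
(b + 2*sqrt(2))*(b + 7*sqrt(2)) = b^2 + 9*sqrt(2)*b + 28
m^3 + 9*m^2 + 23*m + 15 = (m + 1)*(m + 3)*(m + 5)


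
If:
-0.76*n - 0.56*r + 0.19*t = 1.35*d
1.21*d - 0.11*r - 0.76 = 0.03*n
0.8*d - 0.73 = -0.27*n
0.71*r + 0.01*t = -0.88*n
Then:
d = 0.52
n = 1.16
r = -1.49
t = 3.94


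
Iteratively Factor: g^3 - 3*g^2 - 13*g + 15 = (g - 5)*(g^2 + 2*g - 3) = (g - 5)*(g + 3)*(g - 1)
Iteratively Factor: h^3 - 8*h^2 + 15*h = (h - 5)*(h^2 - 3*h) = (h - 5)*(h - 3)*(h)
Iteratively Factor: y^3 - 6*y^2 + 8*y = (y)*(y^2 - 6*y + 8) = y*(y - 4)*(y - 2)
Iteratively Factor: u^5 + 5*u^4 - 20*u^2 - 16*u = (u + 2)*(u^4 + 3*u^3 - 6*u^2 - 8*u) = (u - 2)*(u + 2)*(u^3 + 5*u^2 + 4*u) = u*(u - 2)*(u + 2)*(u^2 + 5*u + 4) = u*(u - 2)*(u + 2)*(u + 4)*(u + 1)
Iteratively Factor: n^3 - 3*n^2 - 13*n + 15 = (n - 5)*(n^2 + 2*n - 3) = (n - 5)*(n + 3)*(n - 1)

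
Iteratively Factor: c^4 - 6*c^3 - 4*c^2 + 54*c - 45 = (c + 3)*(c^3 - 9*c^2 + 23*c - 15) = (c - 1)*(c + 3)*(c^2 - 8*c + 15) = (c - 5)*(c - 1)*(c + 3)*(c - 3)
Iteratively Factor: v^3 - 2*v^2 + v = (v - 1)*(v^2 - v) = v*(v - 1)*(v - 1)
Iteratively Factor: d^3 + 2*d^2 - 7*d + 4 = (d + 4)*(d^2 - 2*d + 1) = (d - 1)*(d + 4)*(d - 1)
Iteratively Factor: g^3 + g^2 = (g + 1)*(g^2) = g*(g + 1)*(g)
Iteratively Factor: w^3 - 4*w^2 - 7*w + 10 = (w - 5)*(w^2 + w - 2) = (w - 5)*(w - 1)*(w + 2)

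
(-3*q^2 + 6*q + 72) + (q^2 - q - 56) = -2*q^2 + 5*q + 16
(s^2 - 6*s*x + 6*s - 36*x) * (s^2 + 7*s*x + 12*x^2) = s^4 + s^3*x + 6*s^3 - 30*s^2*x^2 + 6*s^2*x - 72*s*x^3 - 180*s*x^2 - 432*x^3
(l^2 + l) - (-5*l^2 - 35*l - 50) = 6*l^2 + 36*l + 50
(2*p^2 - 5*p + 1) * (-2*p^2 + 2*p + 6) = -4*p^4 + 14*p^3 - 28*p + 6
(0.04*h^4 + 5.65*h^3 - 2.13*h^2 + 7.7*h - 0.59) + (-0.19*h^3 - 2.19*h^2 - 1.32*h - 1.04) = 0.04*h^4 + 5.46*h^3 - 4.32*h^2 + 6.38*h - 1.63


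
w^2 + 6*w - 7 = (w - 1)*(w + 7)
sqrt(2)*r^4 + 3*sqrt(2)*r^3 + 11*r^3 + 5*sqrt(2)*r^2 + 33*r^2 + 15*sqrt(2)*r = r*(r + 3)*(r + 5*sqrt(2))*(sqrt(2)*r + 1)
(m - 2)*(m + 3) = m^2 + m - 6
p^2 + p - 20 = (p - 4)*(p + 5)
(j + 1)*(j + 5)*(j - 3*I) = j^3 + 6*j^2 - 3*I*j^2 + 5*j - 18*I*j - 15*I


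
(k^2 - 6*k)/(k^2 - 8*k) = (k - 6)/(k - 8)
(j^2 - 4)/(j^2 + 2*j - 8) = (j + 2)/(j + 4)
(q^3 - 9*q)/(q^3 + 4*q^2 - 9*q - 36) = q/(q + 4)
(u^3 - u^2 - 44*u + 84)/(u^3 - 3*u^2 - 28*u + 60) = (u + 7)/(u + 5)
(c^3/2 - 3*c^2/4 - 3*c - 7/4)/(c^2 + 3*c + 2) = (2*c^2 - 5*c - 7)/(4*(c + 2))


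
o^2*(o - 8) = o^3 - 8*o^2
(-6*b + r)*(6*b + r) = -36*b^2 + r^2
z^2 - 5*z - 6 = (z - 6)*(z + 1)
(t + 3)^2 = t^2 + 6*t + 9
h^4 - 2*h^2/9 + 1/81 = (h - 1/3)^2*(h + 1/3)^2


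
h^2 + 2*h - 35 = (h - 5)*(h + 7)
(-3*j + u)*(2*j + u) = -6*j^2 - j*u + u^2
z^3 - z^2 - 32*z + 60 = (z - 5)*(z - 2)*(z + 6)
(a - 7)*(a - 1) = a^2 - 8*a + 7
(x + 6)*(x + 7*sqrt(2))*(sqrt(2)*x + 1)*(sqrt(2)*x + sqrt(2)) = 2*x^4 + 14*x^3 + 15*sqrt(2)*x^3 + 26*x^2 + 105*sqrt(2)*x^2 + 98*x + 90*sqrt(2)*x + 84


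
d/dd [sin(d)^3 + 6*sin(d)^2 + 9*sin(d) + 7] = 3*(sin(d)^2 + 4*sin(d) + 3)*cos(d)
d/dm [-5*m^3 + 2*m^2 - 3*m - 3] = -15*m^2 + 4*m - 3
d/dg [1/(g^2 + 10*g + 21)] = 2*(-g - 5)/(g^2 + 10*g + 21)^2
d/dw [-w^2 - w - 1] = -2*w - 1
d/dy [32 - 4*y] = -4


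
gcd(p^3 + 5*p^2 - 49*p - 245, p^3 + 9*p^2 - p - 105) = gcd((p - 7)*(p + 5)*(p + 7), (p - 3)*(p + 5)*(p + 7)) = p^2 + 12*p + 35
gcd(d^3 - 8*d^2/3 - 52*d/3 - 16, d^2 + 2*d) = d + 2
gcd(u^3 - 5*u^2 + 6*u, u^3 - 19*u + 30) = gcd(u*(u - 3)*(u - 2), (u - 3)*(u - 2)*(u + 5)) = u^2 - 5*u + 6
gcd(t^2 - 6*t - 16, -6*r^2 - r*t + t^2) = 1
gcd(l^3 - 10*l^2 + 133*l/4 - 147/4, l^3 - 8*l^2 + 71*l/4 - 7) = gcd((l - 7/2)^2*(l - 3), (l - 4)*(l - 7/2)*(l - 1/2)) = l - 7/2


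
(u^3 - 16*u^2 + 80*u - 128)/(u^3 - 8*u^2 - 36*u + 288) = (u^2 - 8*u + 16)/(u^2 - 36)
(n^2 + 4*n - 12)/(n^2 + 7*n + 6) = (n - 2)/(n + 1)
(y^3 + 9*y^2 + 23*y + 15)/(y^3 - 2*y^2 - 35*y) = (y^2 + 4*y + 3)/(y*(y - 7))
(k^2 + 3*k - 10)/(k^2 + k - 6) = (k + 5)/(k + 3)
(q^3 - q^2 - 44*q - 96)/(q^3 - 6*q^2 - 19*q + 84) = (q^2 - 5*q - 24)/(q^2 - 10*q + 21)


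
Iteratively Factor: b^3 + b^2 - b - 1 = (b + 1)*(b^2 - 1) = (b - 1)*(b + 1)*(b + 1)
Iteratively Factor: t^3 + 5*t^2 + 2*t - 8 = (t + 2)*(t^2 + 3*t - 4) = (t - 1)*(t + 2)*(t + 4)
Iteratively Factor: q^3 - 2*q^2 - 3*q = (q + 1)*(q^2 - 3*q) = q*(q + 1)*(q - 3)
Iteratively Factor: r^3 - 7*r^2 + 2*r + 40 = (r + 2)*(r^2 - 9*r + 20) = (r - 5)*(r + 2)*(r - 4)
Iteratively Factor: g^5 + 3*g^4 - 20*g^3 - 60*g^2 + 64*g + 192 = (g + 2)*(g^4 + g^3 - 22*g^2 - 16*g + 96) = (g + 2)*(g + 4)*(g^3 - 3*g^2 - 10*g + 24) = (g - 2)*(g + 2)*(g + 4)*(g^2 - g - 12) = (g - 4)*(g - 2)*(g + 2)*(g + 4)*(g + 3)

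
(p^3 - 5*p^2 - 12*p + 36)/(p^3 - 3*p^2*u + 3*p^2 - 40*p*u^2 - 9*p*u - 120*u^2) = (p^2 - 8*p + 12)/(p^2 - 3*p*u - 40*u^2)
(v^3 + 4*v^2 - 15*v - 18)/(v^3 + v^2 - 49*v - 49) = (v^2 + 3*v - 18)/(v^2 - 49)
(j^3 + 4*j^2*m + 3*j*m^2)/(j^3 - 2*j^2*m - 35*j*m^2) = (j^2 + 4*j*m + 3*m^2)/(j^2 - 2*j*m - 35*m^2)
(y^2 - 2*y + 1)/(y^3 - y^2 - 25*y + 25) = (y - 1)/(y^2 - 25)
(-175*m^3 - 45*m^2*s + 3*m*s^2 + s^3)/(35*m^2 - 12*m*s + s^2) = (25*m^2 + 10*m*s + s^2)/(-5*m + s)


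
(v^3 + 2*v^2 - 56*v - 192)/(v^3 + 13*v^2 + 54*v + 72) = (v - 8)/(v + 3)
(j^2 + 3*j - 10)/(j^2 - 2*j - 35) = (j - 2)/(j - 7)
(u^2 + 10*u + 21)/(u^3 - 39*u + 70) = (u + 3)/(u^2 - 7*u + 10)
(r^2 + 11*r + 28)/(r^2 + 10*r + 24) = (r + 7)/(r + 6)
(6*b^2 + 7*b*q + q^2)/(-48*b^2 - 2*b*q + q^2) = (b + q)/(-8*b + q)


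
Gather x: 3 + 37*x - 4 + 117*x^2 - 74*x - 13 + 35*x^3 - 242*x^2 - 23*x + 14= 35*x^3 - 125*x^2 - 60*x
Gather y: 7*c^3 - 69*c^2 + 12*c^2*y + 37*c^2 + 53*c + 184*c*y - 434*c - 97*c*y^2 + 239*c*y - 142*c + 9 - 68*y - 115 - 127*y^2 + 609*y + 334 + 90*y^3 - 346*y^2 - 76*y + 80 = 7*c^3 - 32*c^2 - 523*c + 90*y^3 + y^2*(-97*c - 473) + y*(12*c^2 + 423*c + 465) + 308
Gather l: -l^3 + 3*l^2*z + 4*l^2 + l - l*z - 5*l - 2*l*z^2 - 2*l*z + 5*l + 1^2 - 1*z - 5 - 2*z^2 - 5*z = -l^3 + l^2*(3*z + 4) + l*(-2*z^2 - 3*z + 1) - 2*z^2 - 6*z - 4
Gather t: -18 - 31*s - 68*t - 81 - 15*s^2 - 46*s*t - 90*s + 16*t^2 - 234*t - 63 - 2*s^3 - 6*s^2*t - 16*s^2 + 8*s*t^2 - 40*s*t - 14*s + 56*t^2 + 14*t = -2*s^3 - 31*s^2 - 135*s + t^2*(8*s + 72) + t*(-6*s^2 - 86*s - 288) - 162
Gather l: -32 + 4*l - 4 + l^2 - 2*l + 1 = l^2 + 2*l - 35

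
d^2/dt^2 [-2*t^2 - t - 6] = -4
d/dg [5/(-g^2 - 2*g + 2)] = 10*(g + 1)/(g^2 + 2*g - 2)^2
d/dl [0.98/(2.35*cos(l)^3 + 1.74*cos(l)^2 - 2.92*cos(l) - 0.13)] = (6.909*cos(l)^2 + 3.4104*cos(l) - 2.8616)*sin(l)/(2.35*cos(l)^3 + 1.74*cos(l)^2 - 2.92*cos(l) - 0.13)^2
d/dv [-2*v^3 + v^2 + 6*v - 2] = -6*v^2 + 2*v + 6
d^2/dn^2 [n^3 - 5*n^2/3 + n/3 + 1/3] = 6*n - 10/3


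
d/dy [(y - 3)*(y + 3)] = 2*y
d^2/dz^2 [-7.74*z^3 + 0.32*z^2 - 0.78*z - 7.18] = 0.64 - 46.44*z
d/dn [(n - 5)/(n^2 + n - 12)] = (n^2 + n - (n - 5)*(2*n + 1) - 12)/(n^2 + n - 12)^2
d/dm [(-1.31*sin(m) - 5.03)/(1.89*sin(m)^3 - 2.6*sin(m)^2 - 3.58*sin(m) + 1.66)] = (4.9518*sin(m)^3 + 25.1141*sin(m)^2 - 26.156*sin(m) - 20.182)*cos(m)/(3.5721*sin(m)^6 - 9.828*sin(m)^5 - 6.7724*sin(m)^4 + 24.8908*sin(m)^3 + 4.1844*sin(m)^2 - 11.8856*sin(m) + 2.7556)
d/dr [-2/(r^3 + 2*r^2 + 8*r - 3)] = 2*(3*r^2 + 4*r + 8)/(r^3 + 2*r^2 + 8*r - 3)^2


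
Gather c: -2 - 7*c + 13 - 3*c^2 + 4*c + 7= -3*c^2 - 3*c + 18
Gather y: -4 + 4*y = 4*y - 4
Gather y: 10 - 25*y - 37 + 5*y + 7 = -20*y - 20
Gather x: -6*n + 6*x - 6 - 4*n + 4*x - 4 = -10*n + 10*x - 10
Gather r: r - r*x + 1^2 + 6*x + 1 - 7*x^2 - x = r*(1 - x) - 7*x^2 + 5*x + 2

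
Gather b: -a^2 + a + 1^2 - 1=-a^2 + a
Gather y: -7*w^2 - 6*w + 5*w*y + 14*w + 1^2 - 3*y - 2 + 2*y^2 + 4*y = -7*w^2 + 8*w + 2*y^2 + y*(5*w + 1) - 1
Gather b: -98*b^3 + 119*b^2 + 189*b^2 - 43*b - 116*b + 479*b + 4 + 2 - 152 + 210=-98*b^3 + 308*b^2 + 320*b + 64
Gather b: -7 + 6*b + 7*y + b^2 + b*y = b^2 + b*(y + 6) + 7*y - 7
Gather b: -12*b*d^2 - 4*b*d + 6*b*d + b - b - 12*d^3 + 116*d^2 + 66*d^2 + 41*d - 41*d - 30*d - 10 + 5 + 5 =b*(-12*d^2 + 2*d) - 12*d^3 + 182*d^2 - 30*d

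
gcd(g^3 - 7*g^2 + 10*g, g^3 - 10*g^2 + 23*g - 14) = g - 2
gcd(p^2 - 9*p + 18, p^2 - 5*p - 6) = p - 6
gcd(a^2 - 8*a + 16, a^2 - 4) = 1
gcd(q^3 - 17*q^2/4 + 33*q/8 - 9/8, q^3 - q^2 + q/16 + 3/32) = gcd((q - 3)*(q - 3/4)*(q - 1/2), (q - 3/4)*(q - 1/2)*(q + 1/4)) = q^2 - 5*q/4 + 3/8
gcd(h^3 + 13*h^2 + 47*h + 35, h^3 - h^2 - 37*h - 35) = h^2 + 6*h + 5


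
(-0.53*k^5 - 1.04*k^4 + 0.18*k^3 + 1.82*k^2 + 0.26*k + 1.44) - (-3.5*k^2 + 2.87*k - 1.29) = -0.53*k^5 - 1.04*k^4 + 0.18*k^3 + 5.32*k^2 - 2.61*k + 2.73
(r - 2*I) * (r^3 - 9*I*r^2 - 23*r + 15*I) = r^4 - 11*I*r^3 - 41*r^2 + 61*I*r + 30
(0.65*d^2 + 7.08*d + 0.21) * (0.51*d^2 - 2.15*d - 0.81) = 0.3315*d^4 + 2.2133*d^3 - 15.6414*d^2 - 6.1863*d - 0.1701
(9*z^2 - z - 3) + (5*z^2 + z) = 14*z^2 - 3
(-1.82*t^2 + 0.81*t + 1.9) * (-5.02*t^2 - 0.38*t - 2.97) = 9.1364*t^4 - 3.3746*t^3 - 4.4404*t^2 - 3.1277*t - 5.643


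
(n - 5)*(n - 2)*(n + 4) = n^3 - 3*n^2 - 18*n + 40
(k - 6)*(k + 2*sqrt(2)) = k^2 - 6*k + 2*sqrt(2)*k - 12*sqrt(2)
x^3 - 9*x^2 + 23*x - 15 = (x - 5)*(x - 3)*(x - 1)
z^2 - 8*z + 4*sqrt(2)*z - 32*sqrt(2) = (z - 8)*(z + 4*sqrt(2))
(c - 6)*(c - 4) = c^2 - 10*c + 24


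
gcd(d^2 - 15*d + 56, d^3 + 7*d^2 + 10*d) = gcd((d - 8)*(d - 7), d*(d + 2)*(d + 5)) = 1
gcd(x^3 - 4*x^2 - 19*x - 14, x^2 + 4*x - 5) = 1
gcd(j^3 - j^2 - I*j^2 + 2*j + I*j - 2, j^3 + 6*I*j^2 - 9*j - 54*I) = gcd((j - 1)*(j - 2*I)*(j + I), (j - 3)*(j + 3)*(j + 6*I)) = 1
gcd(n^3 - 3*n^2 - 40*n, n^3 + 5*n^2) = n^2 + 5*n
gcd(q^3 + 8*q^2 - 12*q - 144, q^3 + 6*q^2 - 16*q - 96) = q^2 + 2*q - 24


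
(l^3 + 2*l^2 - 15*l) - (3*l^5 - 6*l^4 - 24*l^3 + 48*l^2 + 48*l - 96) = -3*l^5 + 6*l^4 + 25*l^3 - 46*l^2 - 63*l + 96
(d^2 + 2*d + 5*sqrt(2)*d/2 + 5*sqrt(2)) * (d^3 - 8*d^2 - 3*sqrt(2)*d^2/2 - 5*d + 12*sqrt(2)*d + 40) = d^5 - 6*d^4 + sqrt(2)*d^4 - 57*d^3/2 - 6*sqrt(2)*d^3 - 57*sqrt(2)*d^2/2 + 75*d^2 + 75*sqrt(2)*d + 200*d + 200*sqrt(2)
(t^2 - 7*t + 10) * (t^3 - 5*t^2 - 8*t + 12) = t^5 - 12*t^4 + 37*t^3 + 18*t^2 - 164*t + 120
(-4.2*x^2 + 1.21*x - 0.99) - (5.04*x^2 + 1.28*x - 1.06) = -9.24*x^2 - 0.0700000000000001*x + 0.0700000000000001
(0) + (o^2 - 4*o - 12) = o^2 - 4*o - 12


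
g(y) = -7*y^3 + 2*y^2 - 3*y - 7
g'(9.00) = -1668.00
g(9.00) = -4975.00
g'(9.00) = -1668.00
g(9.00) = -4975.00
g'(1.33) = -34.83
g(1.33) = -23.92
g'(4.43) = -397.40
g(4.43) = -589.61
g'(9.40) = -1820.96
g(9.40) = -5672.57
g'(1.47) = -42.50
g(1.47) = -29.32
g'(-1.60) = -63.16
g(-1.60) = 31.59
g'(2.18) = -94.08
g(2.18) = -76.56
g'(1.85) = -67.47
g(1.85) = -50.03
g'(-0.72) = -16.77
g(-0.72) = -1.19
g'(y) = -21*y^2 + 4*y - 3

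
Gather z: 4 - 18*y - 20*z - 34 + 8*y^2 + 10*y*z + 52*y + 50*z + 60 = 8*y^2 + 34*y + z*(10*y + 30) + 30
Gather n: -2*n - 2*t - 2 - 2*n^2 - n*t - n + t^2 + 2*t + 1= -2*n^2 + n*(-t - 3) + t^2 - 1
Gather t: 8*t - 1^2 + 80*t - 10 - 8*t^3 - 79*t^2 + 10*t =-8*t^3 - 79*t^2 + 98*t - 11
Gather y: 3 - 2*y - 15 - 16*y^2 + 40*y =-16*y^2 + 38*y - 12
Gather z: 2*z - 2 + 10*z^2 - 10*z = 10*z^2 - 8*z - 2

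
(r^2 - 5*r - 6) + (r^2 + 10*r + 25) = 2*r^2 + 5*r + 19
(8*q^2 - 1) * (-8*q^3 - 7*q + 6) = -64*q^5 - 48*q^3 + 48*q^2 + 7*q - 6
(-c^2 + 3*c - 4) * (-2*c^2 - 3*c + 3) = 2*c^4 - 3*c^3 - 4*c^2 + 21*c - 12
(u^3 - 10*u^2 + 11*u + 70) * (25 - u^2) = -u^5 + 10*u^4 + 14*u^3 - 320*u^2 + 275*u + 1750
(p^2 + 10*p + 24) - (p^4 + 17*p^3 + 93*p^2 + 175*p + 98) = -p^4 - 17*p^3 - 92*p^2 - 165*p - 74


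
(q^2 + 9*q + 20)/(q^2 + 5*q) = (q + 4)/q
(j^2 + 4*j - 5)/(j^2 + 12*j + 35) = (j - 1)/(j + 7)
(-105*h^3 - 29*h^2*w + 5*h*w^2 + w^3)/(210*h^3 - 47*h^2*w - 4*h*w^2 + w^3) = (3*h + w)/(-6*h + w)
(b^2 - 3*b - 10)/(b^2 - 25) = (b + 2)/(b + 5)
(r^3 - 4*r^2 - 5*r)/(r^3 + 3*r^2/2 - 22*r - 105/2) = 2*r*(r + 1)/(2*r^2 + 13*r + 21)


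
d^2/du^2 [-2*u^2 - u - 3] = -4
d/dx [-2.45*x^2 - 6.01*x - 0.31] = -4.9*x - 6.01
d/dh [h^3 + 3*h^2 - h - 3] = 3*h^2 + 6*h - 1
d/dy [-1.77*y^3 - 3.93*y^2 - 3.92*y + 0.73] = -5.31*y^2 - 7.86*y - 3.92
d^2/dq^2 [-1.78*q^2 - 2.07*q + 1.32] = -3.56000000000000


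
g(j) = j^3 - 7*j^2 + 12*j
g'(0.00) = 12.00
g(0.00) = 0.00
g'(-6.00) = 204.00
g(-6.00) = -540.00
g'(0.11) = 10.50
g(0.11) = 1.24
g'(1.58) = -2.63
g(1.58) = 5.43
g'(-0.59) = 21.30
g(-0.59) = -9.72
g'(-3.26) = 89.52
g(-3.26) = -148.16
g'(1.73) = -3.24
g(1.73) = 4.99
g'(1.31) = -1.19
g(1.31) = 5.96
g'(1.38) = -1.61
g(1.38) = 5.86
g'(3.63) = 0.71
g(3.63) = -0.85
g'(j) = 3*j^2 - 14*j + 12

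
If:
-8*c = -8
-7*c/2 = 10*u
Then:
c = 1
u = -7/20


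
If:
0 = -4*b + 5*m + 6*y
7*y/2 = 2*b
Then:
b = 7*y/4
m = y/5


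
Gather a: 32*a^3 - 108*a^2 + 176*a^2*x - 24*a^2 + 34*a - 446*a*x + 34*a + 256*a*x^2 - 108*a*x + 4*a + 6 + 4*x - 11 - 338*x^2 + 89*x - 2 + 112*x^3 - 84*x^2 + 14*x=32*a^3 + a^2*(176*x - 132) + a*(256*x^2 - 554*x + 72) + 112*x^3 - 422*x^2 + 107*x - 7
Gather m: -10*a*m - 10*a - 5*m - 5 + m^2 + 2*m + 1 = -10*a + m^2 + m*(-10*a - 3) - 4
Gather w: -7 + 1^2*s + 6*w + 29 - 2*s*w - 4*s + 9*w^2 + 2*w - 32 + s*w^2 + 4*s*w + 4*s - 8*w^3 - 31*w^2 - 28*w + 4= s - 8*w^3 + w^2*(s - 22) + w*(2*s - 20) - 6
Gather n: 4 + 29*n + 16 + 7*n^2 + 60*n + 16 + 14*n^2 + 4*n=21*n^2 + 93*n + 36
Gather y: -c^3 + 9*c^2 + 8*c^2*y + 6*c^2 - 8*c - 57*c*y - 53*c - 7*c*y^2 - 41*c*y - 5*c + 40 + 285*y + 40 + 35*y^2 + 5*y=-c^3 + 15*c^2 - 66*c + y^2*(35 - 7*c) + y*(8*c^2 - 98*c + 290) + 80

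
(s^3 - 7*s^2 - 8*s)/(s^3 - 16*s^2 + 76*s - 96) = s*(s + 1)/(s^2 - 8*s + 12)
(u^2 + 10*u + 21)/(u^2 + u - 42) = (u + 3)/(u - 6)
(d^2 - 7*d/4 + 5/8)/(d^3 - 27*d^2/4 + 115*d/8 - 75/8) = (2*d - 1)/(2*d^2 - 11*d + 15)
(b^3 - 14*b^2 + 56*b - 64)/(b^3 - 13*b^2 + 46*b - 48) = (b - 4)/(b - 3)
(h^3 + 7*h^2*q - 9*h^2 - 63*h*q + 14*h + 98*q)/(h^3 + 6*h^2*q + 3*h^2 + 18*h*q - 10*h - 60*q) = (h^2 + 7*h*q - 7*h - 49*q)/(h^2 + 6*h*q + 5*h + 30*q)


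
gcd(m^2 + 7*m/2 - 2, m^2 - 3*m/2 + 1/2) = m - 1/2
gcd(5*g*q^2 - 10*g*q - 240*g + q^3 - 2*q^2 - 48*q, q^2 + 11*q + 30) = q + 6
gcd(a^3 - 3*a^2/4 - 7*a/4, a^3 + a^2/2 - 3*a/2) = a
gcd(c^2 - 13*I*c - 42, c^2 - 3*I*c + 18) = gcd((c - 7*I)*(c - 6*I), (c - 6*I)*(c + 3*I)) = c - 6*I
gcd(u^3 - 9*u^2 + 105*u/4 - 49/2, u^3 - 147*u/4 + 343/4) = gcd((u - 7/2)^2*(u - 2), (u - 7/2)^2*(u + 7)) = u^2 - 7*u + 49/4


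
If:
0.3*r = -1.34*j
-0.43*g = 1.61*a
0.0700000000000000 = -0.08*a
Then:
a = -0.88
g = 3.28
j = -0.223880597014925*r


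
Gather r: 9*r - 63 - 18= 9*r - 81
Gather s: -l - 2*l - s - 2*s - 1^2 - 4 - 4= -3*l - 3*s - 9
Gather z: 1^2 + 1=2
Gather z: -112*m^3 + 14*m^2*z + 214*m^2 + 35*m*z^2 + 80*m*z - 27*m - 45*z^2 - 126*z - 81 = -112*m^3 + 214*m^2 - 27*m + z^2*(35*m - 45) + z*(14*m^2 + 80*m - 126) - 81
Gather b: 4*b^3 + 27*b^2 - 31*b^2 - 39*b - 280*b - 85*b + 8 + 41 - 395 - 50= 4*b^3 - 4*b^2 - 404*b - 396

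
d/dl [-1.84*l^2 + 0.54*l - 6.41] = 0.54 - 3.68*l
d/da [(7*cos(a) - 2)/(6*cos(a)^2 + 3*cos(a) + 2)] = 2*(21*cos(a)^2 - 12*cos(a) - 10)*sin(a)/(-6*sin(a)^2 + 3*cos(a) + 8)^2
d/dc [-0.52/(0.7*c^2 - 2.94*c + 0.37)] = (0.728*c - 1.5288)/(0.7*c^2 - 2.94*c + 0.37)^2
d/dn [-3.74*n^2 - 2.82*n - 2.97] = -7.48*n - 2.82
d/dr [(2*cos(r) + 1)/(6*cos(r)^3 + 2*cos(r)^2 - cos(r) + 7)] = (22*cos(r) + 11*cos(2*r) + 6*cos(3*r) - 4)*sin(r)/(6*cos(r)^3 + 2*cos(r)^2 - cos(r) + 7)^2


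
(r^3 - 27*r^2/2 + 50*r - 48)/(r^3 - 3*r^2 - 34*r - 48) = (r^2 - 11*r/2 + 6)/(r^2 + 5*r + 6)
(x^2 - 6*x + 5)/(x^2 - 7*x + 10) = (x - 1)/(x - 2)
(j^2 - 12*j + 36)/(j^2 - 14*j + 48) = (j - 6)/(j - 8)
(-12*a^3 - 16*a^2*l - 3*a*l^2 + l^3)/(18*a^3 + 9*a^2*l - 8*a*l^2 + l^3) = (-2*a - l)/(3*a - l)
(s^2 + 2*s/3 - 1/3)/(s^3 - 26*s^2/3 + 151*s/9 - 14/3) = 3*(s + 1)/(3*s^2 - 25*s + 42)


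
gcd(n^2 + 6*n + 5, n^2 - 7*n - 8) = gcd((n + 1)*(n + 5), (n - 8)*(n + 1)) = n + 1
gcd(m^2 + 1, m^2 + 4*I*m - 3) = m + I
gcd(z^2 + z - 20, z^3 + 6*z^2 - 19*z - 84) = z - 4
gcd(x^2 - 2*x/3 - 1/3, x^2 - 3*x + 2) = x - 1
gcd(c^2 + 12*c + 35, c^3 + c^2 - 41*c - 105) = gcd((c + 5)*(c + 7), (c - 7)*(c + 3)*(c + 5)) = c + 5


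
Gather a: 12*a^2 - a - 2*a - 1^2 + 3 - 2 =12*a^2 - 3*a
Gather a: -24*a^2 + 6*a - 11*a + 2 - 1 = -24*a^2 - 5*a + 1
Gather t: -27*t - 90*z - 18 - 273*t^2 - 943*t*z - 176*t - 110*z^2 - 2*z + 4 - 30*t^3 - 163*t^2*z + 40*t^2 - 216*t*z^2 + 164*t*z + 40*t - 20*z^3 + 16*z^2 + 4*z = -30*t^3 + t^2*(-163*z - 233) + t*(-216*z^2 - 779*z - 163) - 20*z^3 - 94*z^2 - 88*z - 14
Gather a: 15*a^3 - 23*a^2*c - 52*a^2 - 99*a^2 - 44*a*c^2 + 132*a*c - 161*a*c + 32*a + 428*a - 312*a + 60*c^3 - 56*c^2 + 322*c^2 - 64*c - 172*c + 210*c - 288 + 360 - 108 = 15*a^3 + a^2*(-23*c - 151) + a*(-44*c^2 - 29*c + 148) + 60*c^3 + 266*c^2 - 26*c - 36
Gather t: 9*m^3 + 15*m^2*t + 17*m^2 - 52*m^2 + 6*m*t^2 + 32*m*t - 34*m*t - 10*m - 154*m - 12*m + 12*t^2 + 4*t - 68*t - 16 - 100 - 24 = 9*m^3 - 35*m^2 - 176*m + t^2*(6*m + 12) + t*(15*m^2 - 2*m - 64) - 140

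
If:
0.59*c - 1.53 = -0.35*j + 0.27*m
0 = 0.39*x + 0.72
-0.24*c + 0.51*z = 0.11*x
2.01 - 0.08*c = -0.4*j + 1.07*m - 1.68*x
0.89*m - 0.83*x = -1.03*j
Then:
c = 2.20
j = -0.35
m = -1.32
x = -1.85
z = 0.64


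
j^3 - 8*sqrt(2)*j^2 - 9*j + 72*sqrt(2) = (j - 3)*(j + 3)*(j - 8*sqrt(2))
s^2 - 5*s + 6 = (s - 3)*(s - 2)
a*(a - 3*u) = a^2 - 3*a*u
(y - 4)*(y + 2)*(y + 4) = y^3 + 2*y^2 - 16*y - 32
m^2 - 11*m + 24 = (m - 8)*(m - 3)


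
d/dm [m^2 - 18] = 2*m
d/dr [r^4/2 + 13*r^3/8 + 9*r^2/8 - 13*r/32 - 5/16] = 2*r^3 + 39*r^2/8 + 9*r/4 - 13/32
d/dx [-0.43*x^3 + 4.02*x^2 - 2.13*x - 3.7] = -1.29*x^2 + 8.04*x - 2.13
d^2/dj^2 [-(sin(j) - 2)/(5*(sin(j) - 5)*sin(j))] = (sin(j)^2 - 3*sin(j) + 28 - 38/sin(j) - 60/sin(j)^2 + 100/sin(j)^3)/(5*(sin(j) - 5)^3)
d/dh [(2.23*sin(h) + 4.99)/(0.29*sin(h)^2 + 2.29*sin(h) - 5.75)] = (-2.8942*sin(h) + 0.32335*cos(2*h) - 24.57295)*cos(h)/(0.29*sin(h)^2 + 2.29*sin(h) - 5.75)^2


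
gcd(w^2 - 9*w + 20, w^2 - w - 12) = w - 4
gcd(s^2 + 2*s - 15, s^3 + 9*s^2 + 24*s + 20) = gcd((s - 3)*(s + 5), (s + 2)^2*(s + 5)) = s + 5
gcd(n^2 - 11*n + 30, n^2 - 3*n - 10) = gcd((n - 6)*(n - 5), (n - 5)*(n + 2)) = n - 5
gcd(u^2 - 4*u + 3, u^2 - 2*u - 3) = u - 3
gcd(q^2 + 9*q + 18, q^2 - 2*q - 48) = q + 6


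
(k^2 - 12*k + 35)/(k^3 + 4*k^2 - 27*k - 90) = (k - 7)/(k^2 + 9*k + 18)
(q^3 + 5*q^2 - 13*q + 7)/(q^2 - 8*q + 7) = (q^2 + 6*q - 7)/(q - 7)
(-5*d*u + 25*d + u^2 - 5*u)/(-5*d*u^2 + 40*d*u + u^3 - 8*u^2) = (u - 5)/(u*(u - 8))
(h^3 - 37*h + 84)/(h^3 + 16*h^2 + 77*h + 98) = (h^2 - 7*h + 12)/(h^2 + 9*h + 14)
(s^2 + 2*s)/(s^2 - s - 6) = s/(s - 3)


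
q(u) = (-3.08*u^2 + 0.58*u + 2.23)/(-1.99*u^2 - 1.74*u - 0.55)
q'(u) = (0.58 - 6.16*u)/(-1.99*u^2 - 1.74*u - 0.55) + (3.98*u + 1.74)*(-3.08*u^2 + 0.58*u + 2.23)/(-1.99*u^2 - 1.74*u - 0.55)^2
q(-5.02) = 1.87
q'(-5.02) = 0.06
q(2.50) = 0.90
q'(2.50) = 0.25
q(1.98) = 0.74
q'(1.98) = 0.38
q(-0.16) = -6.38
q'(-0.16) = 16.97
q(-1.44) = 2.30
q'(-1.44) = -0.13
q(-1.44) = 2.30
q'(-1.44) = -0.13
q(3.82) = 1.12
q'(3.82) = 0.11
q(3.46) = 1.07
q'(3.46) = 0.13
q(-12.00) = 1.68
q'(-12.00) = 0.01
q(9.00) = 1.36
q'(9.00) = 0.02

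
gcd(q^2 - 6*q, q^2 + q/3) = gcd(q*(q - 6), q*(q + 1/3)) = q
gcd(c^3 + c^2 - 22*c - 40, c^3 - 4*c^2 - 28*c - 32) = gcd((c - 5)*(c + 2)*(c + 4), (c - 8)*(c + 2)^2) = c + 2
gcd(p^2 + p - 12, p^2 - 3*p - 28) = p + 4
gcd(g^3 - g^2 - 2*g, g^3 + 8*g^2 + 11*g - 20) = 1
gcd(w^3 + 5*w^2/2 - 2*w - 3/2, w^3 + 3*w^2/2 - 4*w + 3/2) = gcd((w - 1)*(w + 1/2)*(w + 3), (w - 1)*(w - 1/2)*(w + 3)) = w^2 + 2*w - 3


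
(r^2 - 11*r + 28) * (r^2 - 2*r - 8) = r^4 - 13*r^3 + 42*r^2 + 32*r - 224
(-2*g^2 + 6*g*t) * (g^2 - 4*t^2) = -2*g^4 + 6*g^3*t + 8*g^2*t^2 - 24*g*t^3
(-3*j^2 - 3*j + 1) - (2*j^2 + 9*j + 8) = -5*j^2 - 12*j - 7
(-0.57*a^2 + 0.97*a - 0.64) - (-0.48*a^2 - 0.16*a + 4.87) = -0.09*a^2 + 1.13*a - 5.51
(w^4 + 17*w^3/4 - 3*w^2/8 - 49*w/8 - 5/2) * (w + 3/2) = w^5 + 23*w^4/4 + 6*w^3 - 107*w^2/16 - 187*w/16 - 15/4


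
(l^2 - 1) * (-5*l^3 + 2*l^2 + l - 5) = -5*l^5 + 2*l^4 + 6*l^3 - 7*l^2 - l + 5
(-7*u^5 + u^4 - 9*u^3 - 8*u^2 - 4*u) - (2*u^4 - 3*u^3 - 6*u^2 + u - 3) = -7*u^5 - u^4 - 6*u^3 - 2*u^2 - 5*u + 3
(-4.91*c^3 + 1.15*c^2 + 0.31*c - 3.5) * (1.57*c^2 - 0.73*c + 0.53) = -7.7087*c^5 + 5.3898*c^4 - 2.9551*c^3 - 5.1118*c^2 + 2.7193*c - 1.855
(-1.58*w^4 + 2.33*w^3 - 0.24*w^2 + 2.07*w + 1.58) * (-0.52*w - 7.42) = 0.8216*w^5 + 10.512*w^4 - 17.1638*w^3 + 0.7044*w^2 - 16.181*w - 11.7236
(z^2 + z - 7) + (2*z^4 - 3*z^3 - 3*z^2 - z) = 2*z^4 - 3*z^3 - 2*z^2 - 7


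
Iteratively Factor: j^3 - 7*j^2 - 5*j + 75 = (j - 5)*(j^2 - 2*j - 15) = (j - 5)^2*(j + 3)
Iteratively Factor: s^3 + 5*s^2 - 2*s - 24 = (s + 3)*(s^2 + 2*s - 8) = (s - 2)*(s + 3)*(s + 4)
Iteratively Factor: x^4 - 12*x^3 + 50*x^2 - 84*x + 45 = (x - 5)*(x^3 - 7*x^2 + 15*x - 9) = (x - 5)*(x - 3)*(x^2 - 4*x + 3) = (x - 5)*(x - 3)*(x - 1)*(x - 3)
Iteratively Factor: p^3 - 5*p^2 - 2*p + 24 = (p - 3)*(p^2 - 2*p - 8) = (p - 3)*(p + 2)*(p - 4)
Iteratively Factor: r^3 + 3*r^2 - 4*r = (r + 4)*(r^2 - r) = r*(r + 4)*(r - 1)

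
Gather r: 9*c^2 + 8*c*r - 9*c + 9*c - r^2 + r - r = 9*c^2 + 8*c*r - r^2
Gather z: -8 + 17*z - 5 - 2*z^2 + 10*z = -2*z^2 + 27*z - 13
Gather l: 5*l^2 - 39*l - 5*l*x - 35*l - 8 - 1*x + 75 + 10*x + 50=5*l^2 + l*(-5*x - 74) + 9*x + 117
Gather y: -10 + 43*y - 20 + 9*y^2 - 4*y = 9*y^2 + 39*y - 30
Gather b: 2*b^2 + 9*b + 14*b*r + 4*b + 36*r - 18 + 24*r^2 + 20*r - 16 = 2*b^2 + b*(14*r + 13) + 24*r^2 + 56*r - 34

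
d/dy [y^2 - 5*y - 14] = 2*y - 5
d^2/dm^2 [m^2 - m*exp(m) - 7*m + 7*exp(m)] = -m*exp(m) + 5*exp(m) + 2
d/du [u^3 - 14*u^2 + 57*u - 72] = 3*u^2 - 28*u + 57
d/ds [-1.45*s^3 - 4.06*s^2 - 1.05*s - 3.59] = -4.35*s^2 - 8.12*s - 1.05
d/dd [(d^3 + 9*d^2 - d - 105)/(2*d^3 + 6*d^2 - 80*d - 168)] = 3*(-d^2 + d - 14)/(d^4 - 8*d^3 - 8*d^2 + 96*d + 144)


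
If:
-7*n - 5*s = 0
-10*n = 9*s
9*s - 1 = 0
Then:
No Solution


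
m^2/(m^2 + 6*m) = m/(m + 6)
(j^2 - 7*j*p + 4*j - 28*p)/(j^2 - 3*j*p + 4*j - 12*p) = (-j + 7*p)/(-j + 3*p)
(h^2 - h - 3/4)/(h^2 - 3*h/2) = (h + 1/2)/h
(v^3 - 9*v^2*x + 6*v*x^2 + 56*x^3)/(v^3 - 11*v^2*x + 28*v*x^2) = (v + 2*x)/v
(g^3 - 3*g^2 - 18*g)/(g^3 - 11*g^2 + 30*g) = (g + 3)/(g - 5)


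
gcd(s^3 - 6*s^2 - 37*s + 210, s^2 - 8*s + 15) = s - 5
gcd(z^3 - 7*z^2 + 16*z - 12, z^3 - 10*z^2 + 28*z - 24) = z^2 - 4*z + 4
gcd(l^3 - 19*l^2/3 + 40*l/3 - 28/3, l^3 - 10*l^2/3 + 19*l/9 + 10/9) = l - 2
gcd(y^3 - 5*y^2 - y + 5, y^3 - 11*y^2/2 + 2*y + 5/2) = y^2 - 6*y + 5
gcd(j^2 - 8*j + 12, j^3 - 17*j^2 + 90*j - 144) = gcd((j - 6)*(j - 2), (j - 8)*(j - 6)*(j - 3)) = j - 6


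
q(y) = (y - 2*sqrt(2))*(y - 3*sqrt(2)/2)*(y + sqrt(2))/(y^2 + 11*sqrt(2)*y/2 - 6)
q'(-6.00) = -13.96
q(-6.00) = 19.72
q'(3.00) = 0.17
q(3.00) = 0.03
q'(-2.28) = -1.47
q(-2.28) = 1.05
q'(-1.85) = -1.20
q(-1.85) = 0.48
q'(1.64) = -0.70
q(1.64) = 0.18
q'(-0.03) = -1.57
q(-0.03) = -1.37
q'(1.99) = -0.26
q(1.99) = 0.03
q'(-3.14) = -2.28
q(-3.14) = 2.64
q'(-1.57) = -1.06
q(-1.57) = 0.16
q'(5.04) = 0.46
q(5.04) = 0.71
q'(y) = (-2*y - 11*sqrt(2)/2)*(y - 2*sqrt(2))*(y - 3*sqrt(2)/2)*(y + sqrt(2))/(y^2 + 11*sqrt(2)*y/2 - 6)^2 + (y - 2*sqrt(2))*(y - 3*sqrt(2)/2)/(y^2 + 11*sqrt(2)*y/2 - 6) + (y - 2*sqrt(2))*(y + sqrt(2))/(y^2 + 11*sqrt(2)*y/2 - 6) + (y - 3*sqrt(2)/2)*(y + sqrt(2))/(y^2 + 11*sqrt(2)*y/2 - 6)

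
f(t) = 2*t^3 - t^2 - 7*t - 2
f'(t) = 6*t^2 - 2*t - 7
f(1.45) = -8.16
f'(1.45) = 2.72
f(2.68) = 10.56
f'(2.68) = 30.73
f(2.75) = 12.78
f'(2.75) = 32.88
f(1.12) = -8.28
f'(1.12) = -1.71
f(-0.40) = 0.51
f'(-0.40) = -5.24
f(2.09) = -2.74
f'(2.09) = 15.03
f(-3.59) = -82.29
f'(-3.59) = 77.51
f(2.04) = -3.46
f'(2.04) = 13.89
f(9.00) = 1312.00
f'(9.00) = 461.00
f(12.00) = 3226.00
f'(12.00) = 833.00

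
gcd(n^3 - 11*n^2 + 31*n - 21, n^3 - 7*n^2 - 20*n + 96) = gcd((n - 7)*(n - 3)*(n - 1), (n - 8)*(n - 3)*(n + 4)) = n - 3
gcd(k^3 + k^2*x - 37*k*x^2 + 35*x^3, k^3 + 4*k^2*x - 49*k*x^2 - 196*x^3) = k + 7*x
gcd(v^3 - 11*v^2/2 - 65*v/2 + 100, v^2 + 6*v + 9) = 1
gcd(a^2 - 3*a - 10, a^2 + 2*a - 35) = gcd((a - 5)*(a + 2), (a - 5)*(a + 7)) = a - 5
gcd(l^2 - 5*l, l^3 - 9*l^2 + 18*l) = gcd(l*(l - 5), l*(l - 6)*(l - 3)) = l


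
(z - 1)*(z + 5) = z^2 + 4*z - 5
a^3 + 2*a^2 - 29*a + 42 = (a - 3)*(a - 2)*(a + 7)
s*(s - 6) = s^2 - 6*s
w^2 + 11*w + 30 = (w + 5)*(w + 6)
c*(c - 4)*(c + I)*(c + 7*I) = c^4 - 4*c^3 + 8*I*c^3 - 7*c^2 - 32*I*c^2 + 28*c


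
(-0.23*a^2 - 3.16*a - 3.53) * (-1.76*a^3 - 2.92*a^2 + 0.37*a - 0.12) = 0.4048*a^5 + 6.2332*a^4 + 15.3549*a^3 + 9.166*a^2 - 0.9269*a + 0.4236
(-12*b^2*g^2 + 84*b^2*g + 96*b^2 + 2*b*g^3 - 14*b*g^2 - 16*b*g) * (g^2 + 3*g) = -12*b^2*g^4 + 48*b^2*g^3 + 348*b^2*g^2 + 288*b^2*g + 2*b*g^5 - 8*b*g^4 - 58*b*g^3 - 48*b*g^2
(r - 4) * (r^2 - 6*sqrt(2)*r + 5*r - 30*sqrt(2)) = r^3 - 6*sqrt(2)*r^2 + r^2 - 20*r - 6*sqrt(2)*r + 120*sqrt(2)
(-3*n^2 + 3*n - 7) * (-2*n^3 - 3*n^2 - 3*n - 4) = 6*n^5 + 3*n^4 + 14*n^3 + 24*n^2 + 9*n + 28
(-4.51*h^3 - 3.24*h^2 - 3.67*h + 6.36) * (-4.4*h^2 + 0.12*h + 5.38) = 19.844*h^5 + 13.7148*h^4 - 8.5046*h^3 - 45.8556*h^2 - 18.9814*h + 34.2168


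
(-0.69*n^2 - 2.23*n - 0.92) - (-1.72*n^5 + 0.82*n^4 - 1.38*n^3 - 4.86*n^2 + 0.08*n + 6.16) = 1.72*n^5 - 0.82*n^4 + 1.38*n^3 + 4.17*n^2 - 2.31*n - 7.08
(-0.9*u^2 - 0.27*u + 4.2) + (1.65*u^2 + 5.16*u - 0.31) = 0.75*u^2 + 4.89*u + 3.89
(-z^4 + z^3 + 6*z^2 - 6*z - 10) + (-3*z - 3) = -z^4 + z^3 + 6*z^2 - 9*z - 13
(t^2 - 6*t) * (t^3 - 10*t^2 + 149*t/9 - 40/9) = t^5 - 16*t^4 + 689*t^3/9 - 934*t^2/9 + 80*t/3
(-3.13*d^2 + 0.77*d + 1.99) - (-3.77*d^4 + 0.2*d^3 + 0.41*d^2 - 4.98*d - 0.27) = 3.77*d^4 - 0.2*d^3 - 3.54*d^2 + 5.75*d + 2.26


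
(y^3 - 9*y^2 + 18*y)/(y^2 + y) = (y^2 - 9*y + 18)/(y + 1)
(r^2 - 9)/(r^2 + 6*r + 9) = (r - 3)/(r + 3)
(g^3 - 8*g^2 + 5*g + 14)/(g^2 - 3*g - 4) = (g^2 - 9*g + 14)/(g - 4)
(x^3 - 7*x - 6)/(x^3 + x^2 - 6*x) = (x^3 - 7*x - 6)/(x*(x^2 + x - 6))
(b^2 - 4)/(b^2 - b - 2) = (b + 2)/(b + 1)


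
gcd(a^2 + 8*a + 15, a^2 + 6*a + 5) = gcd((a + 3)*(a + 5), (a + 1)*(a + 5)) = a + 5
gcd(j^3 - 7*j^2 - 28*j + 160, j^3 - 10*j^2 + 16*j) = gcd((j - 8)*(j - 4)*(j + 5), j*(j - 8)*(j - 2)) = j - 8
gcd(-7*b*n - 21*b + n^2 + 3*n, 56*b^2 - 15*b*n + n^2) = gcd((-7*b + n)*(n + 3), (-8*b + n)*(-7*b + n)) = 7*b - n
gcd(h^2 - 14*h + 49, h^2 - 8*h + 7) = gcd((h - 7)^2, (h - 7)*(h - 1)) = h - 7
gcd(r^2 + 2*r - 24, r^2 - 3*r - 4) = r - 4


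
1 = 1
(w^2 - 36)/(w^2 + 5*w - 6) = (w - 6)/(w - 1)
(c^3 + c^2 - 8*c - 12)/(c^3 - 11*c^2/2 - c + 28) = 2*(c^2 - c - 6)/(2*c^2 - 15*c + 28)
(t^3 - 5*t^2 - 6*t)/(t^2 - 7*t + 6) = t*(t + 1)/(t - 1)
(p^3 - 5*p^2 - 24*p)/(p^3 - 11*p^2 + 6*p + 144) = p/(p - 6)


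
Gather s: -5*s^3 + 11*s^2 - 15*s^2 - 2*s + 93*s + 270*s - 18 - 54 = -5*s^3 - 4*s^2 + 361*s - 72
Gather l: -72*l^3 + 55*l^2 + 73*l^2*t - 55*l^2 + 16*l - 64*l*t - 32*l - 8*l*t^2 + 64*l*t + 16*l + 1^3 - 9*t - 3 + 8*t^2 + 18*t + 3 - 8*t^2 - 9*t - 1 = -72*l^3 + 73*l^2*t - 8*l*t^2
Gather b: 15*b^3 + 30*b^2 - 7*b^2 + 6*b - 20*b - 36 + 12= 15*b^3 + 23*b^2 - 14*b - 24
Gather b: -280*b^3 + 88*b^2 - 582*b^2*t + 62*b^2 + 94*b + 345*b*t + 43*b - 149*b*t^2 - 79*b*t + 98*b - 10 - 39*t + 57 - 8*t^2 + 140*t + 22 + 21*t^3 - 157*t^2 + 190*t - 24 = -280*b^3 + b^2*(150 - 582*t) + b*(-149*t^2 + 266*t + 235) + 21*t^3 - 165*t^2 + 291*t + 45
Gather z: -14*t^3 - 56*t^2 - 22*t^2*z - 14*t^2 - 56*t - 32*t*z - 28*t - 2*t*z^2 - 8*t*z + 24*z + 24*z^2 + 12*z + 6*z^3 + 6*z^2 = -14*t^3 - 70*t^2 - 84*t + 6*z^3 + z^2*(30 - 2*t) + z*(-22*t^2 - 40*t + 36)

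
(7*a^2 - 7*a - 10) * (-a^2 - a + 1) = -7*a^4 + 24*a^2 + 3*a - 10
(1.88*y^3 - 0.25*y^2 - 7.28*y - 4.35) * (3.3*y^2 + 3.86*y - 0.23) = 6.204*y^5 + 6.4318*y^4 - 25.4214*y^3 - 42.3983*y^2 - 15.1166*y + 1.0005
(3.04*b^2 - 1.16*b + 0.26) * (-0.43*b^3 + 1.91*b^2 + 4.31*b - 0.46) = -1.3072*b^5 + 6.3052*b^4 + 10.775*b^3 - 5.9014*b^2 + 1.6542*b - 0.1196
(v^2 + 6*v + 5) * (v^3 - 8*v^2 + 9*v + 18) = v^5 - 2*v^4 - 34*v^3 + 32*v^2 + 153*v + 90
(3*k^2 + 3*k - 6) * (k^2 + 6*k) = 3*k^4 + 21*k^3 + 12*k^2 - 36*k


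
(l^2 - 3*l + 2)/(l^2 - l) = (l - 2)/l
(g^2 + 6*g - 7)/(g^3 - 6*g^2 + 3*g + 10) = (g^2 + 6*g - 7)/(g^3 - 6*g^2 + 3*g + 10)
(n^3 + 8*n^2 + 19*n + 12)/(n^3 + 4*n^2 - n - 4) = (n + 3)/(n - 1)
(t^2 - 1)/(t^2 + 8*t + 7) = (t - 1)/(t + 7)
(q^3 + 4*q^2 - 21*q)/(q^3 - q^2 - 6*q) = (q + 7)/(q + 2)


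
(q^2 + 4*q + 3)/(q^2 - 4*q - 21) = (q + 1)/(q - 7)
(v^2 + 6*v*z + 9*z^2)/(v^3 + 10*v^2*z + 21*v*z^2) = (v + 3*z)/(v*(v + 7*z))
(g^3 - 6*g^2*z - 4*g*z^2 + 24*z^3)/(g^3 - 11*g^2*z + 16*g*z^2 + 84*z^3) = (-g + 2*z)/(-g + 7*z)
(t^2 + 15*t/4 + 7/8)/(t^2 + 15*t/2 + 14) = (t + 1/4)/(t + 4)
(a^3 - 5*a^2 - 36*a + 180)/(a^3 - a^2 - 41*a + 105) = (a^2 - 36)/(a^2 + 4*a - 21)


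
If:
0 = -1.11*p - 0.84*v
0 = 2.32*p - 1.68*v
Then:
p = 0.00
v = 0.00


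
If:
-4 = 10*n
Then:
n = -2/5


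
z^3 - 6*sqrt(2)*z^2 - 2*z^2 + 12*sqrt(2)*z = z*(z - 2)*(z - 6*sqrt(2))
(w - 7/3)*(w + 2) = w^2 - w/3 - 14/3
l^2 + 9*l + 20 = (l + 4)*(l + 5)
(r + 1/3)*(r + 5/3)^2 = r^3 + 11*r^2/3 + 35*r/9 + 25/27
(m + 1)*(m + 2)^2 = m^3 + 5*m^2 + 8*m + 4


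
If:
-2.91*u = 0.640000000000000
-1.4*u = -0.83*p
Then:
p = -0.37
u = -0.22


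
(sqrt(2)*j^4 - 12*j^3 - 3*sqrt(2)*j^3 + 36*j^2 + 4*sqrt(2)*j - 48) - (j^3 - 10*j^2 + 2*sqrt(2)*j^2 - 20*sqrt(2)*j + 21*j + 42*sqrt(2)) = sqrt(2)*j^4 - 13*j^3 - 3*sqrt(2)*j^3 - 2*sqrt(2)*j^2 + 46*j^2 - 21*j + 24*sqrt(2)*j - 42*sqrt(2) - 48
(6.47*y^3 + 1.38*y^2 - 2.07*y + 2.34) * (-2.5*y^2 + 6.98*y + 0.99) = -16.175*y^5 + 41.7106*y^4 + 21.2127*y^3 - 18.9324*y^2 + 14.2839*y + 2.3166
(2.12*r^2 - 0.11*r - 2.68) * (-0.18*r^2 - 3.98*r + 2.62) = -0.3816*r^4 - 8.4178*r^3 + 6.4746*r^2 + 10.3782*r - 7.0216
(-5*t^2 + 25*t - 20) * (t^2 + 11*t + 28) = -5*t^4 - 30*t^3 + 115*t^2 + 480*t - 560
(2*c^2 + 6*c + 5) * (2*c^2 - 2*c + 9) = 4*c^4 + 8*c^3 + 16*c^2 + 44*c + 45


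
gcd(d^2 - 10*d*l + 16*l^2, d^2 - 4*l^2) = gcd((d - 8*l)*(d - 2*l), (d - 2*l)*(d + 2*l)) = d - 2*l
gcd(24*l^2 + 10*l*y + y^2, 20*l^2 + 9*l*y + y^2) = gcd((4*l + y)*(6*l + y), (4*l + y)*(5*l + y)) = 4*l + y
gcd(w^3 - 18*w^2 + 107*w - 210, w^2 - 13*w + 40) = w - 5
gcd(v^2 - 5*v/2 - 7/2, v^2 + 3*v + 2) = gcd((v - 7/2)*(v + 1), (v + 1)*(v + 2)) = v + 1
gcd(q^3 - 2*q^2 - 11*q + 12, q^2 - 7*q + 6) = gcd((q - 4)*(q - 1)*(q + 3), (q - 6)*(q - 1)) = q - 1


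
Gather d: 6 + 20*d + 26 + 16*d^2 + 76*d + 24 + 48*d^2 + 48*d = 64*d^2 + 144*d + 56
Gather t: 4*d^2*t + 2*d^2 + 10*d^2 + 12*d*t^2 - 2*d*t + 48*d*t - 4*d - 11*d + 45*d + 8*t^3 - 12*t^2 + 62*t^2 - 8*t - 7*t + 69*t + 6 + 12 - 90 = 12*d^2 + 30*d + 8*t^3 + t^2*(12*d + 50) + t*(4*d^2 + 46*d + 54) - 72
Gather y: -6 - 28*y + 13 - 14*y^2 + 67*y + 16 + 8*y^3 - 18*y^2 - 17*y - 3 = 8*y^3 - 32*y^2 + 22*y + 20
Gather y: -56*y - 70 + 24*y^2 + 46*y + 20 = 24*y^2 - 10*y - 50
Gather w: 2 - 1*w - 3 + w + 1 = 0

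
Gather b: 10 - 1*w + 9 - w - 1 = 18 - 2*w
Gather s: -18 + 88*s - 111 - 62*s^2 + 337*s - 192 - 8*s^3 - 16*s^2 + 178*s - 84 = -8*s^3 - 78*s^2 + 603*s - 405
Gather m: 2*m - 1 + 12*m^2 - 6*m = 12*m^2 - 4*m - 1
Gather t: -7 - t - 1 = -t - 8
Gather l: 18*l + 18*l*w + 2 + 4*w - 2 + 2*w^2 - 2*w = l*(18*w + 18) + 2*w^2 + 2*w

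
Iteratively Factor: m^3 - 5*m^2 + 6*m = (m - 3)*(m^2 - 2*m) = (m - 3)*(m - 2)*(m)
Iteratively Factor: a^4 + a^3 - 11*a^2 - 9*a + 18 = (a + 3)*(a^3 - 2*a^2 - 5*a + 6) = (a + 2)*(a + 3)*(a^2 - 4*a + 3) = (a - 3)*(a + 2)*(a + 3)*(a - 1)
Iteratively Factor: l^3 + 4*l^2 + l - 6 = (l + 3)*(l^2 + l - 2) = (l + 2)*(l + 3)*(l - 1)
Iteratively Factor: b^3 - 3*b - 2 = (b + 1)*(b^2 - b - 2) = (b - 2)*(b + 1)*(b + 1)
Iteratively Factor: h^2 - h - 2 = (h + 1)*(h - 2)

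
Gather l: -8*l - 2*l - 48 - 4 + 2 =-10*l - 50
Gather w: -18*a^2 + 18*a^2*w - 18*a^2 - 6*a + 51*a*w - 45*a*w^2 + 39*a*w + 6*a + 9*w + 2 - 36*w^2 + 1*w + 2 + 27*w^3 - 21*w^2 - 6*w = -36*a^2 + 27*w^3 + w^2*(-45*a - 57) + w*(18*a^2 + 90*a + 4) + 4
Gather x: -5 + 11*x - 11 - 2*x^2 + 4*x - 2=-2*x^2 + 15*x - 18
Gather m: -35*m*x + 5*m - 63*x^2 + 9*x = m*(5 - 35*x) - 63*x^2 + 9*x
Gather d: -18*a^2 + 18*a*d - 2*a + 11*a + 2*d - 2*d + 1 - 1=-18*a^2 + 18*a*d + 9*a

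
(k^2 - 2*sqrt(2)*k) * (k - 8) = k^3 - 8*k^2 - 2*sqrt(2)*k^2 + 16*sqrt(2)*k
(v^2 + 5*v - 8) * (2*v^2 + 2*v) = 2*v^4 + 12*v^3 - 6*v^2 - 16*v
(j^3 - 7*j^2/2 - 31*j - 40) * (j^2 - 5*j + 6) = j^5 - 17*j^4/2 - 15*j^3/2 + 94*j^2 + 14*j - 240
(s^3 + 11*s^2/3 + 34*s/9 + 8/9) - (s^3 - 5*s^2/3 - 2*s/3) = 16*s^2/3 + 40*s/9 + 8/9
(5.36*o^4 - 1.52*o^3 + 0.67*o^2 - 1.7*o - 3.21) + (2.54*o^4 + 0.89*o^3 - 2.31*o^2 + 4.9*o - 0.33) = 7.9*o^4 - 0.63*o^3 - 1.64*o^2 + 3.2*o - 3.54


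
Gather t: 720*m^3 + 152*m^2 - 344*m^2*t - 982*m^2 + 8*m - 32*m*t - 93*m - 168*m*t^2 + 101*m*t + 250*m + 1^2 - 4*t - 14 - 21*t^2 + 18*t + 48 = 720*m^3 - 830*m^2 + 165*m + t^2*(-168*m - 21) + t*(-344*m^2 + 69*m + 14) + 35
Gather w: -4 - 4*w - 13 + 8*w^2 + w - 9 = 8*w^2 - 3*w - 26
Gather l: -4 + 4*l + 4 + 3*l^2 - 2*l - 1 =3*l^2 + 2*l - 1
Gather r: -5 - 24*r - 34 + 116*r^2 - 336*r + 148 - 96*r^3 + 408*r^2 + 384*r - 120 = -96*r^3 + 524*r^2 + 24*r - 11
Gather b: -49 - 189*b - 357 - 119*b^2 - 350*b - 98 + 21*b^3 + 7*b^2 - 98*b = 21*b^3 - 112*b^2 - 637*b - 504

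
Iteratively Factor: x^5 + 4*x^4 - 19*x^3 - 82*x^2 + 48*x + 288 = (x + 3)*(x^4 + x^3 - 22*x^2 - 16*x + 96) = (x - 4)*(x + 3)*(x^3 + 5*x^2 - 2*x - 24) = (x - 4)*(x + 3)^2*(x^2 + 2*x - 8) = (x - 4)*(x - 2)*(x + 3)^2*(x + 4)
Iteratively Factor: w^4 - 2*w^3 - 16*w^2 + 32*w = (w - 4)*(w^3 + 2*w^2 - 8*w) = (w - 4)*(w + 4)*(w^2 - 2*w) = w*(w - 4)*(w + 4)*(w - 2)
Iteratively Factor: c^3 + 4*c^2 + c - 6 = (c + 2)*(c^2 + 2*c - 3) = (c + 2)*(c + 3)*(c - 1)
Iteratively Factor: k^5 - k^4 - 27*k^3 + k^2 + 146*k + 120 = (k + 1)*(k^4 - 2*k^3 - 25*k^2 + 26*k + 120) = (k + 1)*(k + 4)*(k^3 - 6*k^2 - k + 30) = (k - 5)*(k + 1)*(k + 4)*(k^2 - k - 6) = (k - 5)*(k + 1)*(k + 2)*(k + 4)*(k - 3)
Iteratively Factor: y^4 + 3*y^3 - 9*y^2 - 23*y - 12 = (y + 4)*(y^3 - y^2 - 5*y - 3) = (y + 1)*(y + 4)*(y^2 - 2*y - 3) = (y - 3)*(y + 1)*(y + 4)*(y + 1)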